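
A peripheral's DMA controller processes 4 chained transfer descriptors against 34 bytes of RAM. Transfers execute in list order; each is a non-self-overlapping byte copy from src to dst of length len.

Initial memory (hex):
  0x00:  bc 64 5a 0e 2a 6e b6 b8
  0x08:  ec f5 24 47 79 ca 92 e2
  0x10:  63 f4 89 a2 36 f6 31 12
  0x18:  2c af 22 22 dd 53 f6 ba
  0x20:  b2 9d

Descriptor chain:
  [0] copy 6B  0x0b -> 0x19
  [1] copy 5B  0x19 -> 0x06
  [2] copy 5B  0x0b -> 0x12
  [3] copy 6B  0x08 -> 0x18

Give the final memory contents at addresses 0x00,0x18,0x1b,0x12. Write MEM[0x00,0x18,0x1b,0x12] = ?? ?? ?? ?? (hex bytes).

MEM[0x00,0x18,0x1b,0x12] = bc ca 47 47

#0 dst[0x19+6] := {0x47,0x79,0xca,0x92,0xe2,0x63}
#1 dst[0x06+5] := {0x47,0x79,0xca,0x92,0xe2}
#2 dst[0x12+5] := {0x47,0x79,0xca,0x92,0xe2}
#3 dst[0x18+6] := {0xca,0x92,0xe2,0x47,0x79,0xca}
query mem[0x00]=0xbc, mem[0x18]=0xca, mem[0x1b]=0x47, mem[0x12]=0x47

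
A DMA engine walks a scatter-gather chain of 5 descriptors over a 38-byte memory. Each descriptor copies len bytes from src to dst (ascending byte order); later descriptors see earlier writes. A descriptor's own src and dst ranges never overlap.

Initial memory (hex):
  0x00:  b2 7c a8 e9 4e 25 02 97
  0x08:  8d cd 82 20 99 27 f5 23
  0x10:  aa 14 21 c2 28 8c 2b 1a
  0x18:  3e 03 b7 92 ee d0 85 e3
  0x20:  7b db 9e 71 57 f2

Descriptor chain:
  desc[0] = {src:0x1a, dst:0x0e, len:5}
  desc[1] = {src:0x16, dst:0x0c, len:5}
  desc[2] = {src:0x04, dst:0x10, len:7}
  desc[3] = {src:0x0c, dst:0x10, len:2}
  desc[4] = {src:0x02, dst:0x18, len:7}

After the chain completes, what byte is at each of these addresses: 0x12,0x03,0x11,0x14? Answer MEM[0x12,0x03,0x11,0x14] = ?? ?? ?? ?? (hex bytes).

MEM[0x12,0x03,0x11,0x14] = 02 e9 1a 8d

  after D0: wrote 5B at 0x0e = b792eed085
  after D1: wrote 5B at 0x0c = 2b1a3e03b7
  after D2: wrote 7B at 0x10 = 4e2502978dcd82
  after D3: wrote 2B at 0x10 = 2b1a
  after D4: wrote 7B at 0x18 = a8e94e2502978d
query mem[0x12]=0x02, mem[0x03]=0xe9, mem[0x11]=0x1a, mem[0x14]=0x8d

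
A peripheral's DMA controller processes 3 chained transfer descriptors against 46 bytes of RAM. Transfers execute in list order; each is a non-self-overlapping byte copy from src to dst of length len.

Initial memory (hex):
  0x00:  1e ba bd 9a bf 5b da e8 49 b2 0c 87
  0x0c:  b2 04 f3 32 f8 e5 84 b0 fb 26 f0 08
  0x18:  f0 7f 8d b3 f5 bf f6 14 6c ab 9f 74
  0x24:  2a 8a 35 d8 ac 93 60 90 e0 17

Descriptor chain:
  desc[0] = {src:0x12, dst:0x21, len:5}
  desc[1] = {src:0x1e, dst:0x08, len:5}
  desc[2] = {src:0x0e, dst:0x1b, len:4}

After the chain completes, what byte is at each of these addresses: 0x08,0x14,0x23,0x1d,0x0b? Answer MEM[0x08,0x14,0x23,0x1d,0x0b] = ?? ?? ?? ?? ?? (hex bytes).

#0 dst[0x21+5] := {0x84,0xb0,0xfb,0x26,0xf0}
#1 dst[0x08+5] := {0xf6,0x14,0x6c,0x84,0xb0}
#2 dst[0x1b+4] := {0xf3,0x32,0xf8,0xe5}
query mem[0x08]=0xf6, mem[0x14]=0xfb, mem[0x23]=0xfb, mem[0x1d]=0xf8, mem[0x0b]=0x84

MEM[0x08,0x14,0x23,0x1d,0x0b] = f6 fb fb f8 84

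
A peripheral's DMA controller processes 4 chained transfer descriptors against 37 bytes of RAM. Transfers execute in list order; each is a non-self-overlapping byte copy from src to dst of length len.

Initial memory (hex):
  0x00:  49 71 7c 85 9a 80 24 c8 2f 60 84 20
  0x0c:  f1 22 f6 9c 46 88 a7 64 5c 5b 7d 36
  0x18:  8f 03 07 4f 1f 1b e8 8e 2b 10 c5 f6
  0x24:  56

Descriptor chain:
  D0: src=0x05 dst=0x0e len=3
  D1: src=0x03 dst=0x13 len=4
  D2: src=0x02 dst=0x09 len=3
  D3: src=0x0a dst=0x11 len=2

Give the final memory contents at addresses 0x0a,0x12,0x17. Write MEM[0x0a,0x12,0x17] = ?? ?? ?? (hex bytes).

MEM[0x0a,0x12,0x17] = 85 9a 36

[0] 0x05->0x0e len=3 : 80 24 c8
[1] 0x03->0x13 len=4 : 85 9a 80 24
[2] 0x02->0x09 len=3 : 7c 85 9a
[3] 0x0a->0x11 len=2 : 85 9a
query mem[0x0a]=0x85, mem[0x12]=0x9a, mem[0x17]=0x36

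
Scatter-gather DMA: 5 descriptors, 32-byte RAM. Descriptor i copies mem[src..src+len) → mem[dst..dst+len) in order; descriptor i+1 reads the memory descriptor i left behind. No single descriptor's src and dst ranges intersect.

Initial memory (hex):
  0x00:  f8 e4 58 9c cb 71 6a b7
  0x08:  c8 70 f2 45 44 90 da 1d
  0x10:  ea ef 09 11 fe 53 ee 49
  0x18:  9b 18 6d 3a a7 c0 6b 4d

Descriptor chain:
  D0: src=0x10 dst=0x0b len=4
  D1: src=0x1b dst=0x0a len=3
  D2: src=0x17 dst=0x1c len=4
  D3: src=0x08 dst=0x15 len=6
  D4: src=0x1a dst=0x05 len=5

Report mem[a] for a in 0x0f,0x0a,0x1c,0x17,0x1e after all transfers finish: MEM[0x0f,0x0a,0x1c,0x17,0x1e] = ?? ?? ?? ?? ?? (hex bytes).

D0: mem[0x0b..0x0e] <- [ea ef 09 11]
D1: mem[0x0a..0x0c] <- [3a a7 c0]
D2: mem[0x1c..0x1f] <- [49 9b 18 6d]
D3: mem[0x15..0x1a] <- [c8 70 3a a7 c0 09]
D4: mem[0x05..0x09] <- [09 3a 49 9b 18]
query mem[0x0f]=0x1d, mem[0x0a]=0x3a, mem[0x1c]=0x49, mem[0x17]=0x3a, mem[0x1e]=0x18

MEM[0x0f,0x0a,0x1c,0x17,0x1e] = 1d 3a 49 3a 18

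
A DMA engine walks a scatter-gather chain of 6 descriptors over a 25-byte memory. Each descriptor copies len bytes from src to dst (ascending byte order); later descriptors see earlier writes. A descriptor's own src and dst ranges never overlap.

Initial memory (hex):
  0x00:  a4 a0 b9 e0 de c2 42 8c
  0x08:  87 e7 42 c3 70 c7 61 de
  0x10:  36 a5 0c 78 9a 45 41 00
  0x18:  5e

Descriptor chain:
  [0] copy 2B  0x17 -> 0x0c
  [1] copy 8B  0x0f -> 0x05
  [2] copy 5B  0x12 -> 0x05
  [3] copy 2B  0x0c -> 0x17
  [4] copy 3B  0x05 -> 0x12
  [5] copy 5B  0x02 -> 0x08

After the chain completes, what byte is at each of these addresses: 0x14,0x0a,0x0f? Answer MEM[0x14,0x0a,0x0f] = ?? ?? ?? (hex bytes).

#0 dst[0x0c+2] := {0x00,0x5e}
#1 dst[0x05+8] := {0xde,0x36,0xa5,0x0c,0x78,0x9a,0x45,0x41}
#2 dst[0x05+5] := {0x0c,0x78,0x9a,0x45,0x41}
#3 dst[0x17+2] := {0x41,0x5e}
#4 dst[0x12+3] := {0x0c,0x78,0x9a}
#5 dst[0x08+5] := {0xb9,0xe0,0xde,0x0c,0x78}
query mem[0x14]=0x9a, mem[0x0a]=0xde, mem[0x0f]=0xde

MEM[0x14,0x0a,0x0f] = 9a de de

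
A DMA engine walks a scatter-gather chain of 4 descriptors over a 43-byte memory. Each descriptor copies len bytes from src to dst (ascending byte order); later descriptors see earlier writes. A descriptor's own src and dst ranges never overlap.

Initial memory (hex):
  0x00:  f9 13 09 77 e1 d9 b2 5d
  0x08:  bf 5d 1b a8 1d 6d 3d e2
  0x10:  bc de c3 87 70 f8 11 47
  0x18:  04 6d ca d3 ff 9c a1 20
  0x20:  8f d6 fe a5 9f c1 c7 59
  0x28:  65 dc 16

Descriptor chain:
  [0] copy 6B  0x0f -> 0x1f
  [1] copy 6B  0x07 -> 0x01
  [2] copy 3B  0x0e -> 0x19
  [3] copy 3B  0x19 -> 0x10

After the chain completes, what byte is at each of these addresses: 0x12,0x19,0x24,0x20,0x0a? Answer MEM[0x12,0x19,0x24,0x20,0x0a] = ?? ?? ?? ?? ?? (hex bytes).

MEM[0x12,0x19,0x24,0x20,0x0a] = bc 3d 70 bc 1b

#0 dst[0x1f+6] := {0xe2,0xbc,0xde,0xc3,0x87,0x70}
#1 dst[0x01+6] := {0x5d,0xbf,0x5d,0x1b,0xa8,0x1d}
#2 dst[0x19+3] := {0x3d,0xe2,0xbc}
#3 dst[0x10+3] := {0x3d,0xe2,0xbc}
query mem[0x12]=0xbc, mem[0x19]=0x3d, mem[0x24]=0x70, mem[0x20]=0xbc, mem[0x0a]=0x1b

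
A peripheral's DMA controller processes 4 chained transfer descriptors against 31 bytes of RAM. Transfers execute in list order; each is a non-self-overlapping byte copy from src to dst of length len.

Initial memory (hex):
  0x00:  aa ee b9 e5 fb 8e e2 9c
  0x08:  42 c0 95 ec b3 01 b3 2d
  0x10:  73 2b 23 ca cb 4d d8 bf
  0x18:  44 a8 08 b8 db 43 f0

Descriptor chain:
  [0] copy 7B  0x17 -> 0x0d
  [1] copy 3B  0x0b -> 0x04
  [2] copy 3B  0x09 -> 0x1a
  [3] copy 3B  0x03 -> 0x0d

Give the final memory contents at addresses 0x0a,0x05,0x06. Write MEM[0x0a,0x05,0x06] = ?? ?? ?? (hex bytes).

D0: mem[0x0d..0x13] <- [bf 44 a8 08 b8 db 43]
D1: mem[0x04..0x06] <- [ec b3 bf]
D2: mem[0x1a..0x1c] <- [c0 95 ec]
D3: mem[0x0d..0x0f] <- [e5 ec b3]
query mem[0x0a]=0x95, mem[0x05]=0xb3, mem[0x06]=0xbf

MEM[0x0a,0x05,0x06] = 95 b3 bf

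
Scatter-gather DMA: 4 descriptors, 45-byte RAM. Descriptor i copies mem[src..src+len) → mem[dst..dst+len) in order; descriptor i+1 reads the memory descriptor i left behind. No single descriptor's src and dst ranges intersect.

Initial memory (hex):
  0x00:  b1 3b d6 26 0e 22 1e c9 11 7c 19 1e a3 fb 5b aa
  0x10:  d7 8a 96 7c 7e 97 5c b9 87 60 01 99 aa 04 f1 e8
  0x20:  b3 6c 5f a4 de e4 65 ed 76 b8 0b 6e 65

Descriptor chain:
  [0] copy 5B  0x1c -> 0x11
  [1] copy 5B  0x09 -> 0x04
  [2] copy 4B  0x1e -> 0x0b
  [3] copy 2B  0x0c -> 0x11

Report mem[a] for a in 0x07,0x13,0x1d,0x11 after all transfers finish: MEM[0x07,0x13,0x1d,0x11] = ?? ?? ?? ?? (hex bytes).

MEM[0x07,0x13,0x1d,0x11] = a3 f1 04 e8

  after D0: wrote 5B at 0x11 = aa04f1e8b3
  after D1: wrote 5B at 0x04 = 7c191ea3fb
  after D2: wrote 4B at 0x0b = f1e8b36c
  after D3: wrote 2B at 0x11 = e8b3
query mem[0x07]=0xa3, mem[0x13]=0xf1, mem[0x1d]=0x04, mem[0x11]=0xe8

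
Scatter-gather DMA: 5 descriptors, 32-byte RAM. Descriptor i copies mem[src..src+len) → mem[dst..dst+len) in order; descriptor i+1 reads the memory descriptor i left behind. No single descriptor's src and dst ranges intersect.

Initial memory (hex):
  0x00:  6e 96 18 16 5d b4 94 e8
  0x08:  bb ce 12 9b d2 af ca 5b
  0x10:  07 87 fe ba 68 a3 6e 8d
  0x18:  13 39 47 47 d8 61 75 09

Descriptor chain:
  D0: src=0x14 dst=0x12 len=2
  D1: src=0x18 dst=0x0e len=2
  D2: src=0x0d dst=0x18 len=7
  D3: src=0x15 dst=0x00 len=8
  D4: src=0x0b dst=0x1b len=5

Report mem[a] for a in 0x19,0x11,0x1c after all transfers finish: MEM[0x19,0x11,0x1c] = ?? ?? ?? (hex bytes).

D0: mem[0x12..0x13] <- [68 a3]
D1: mem[0x0e..0x0f] <- [13 39]
D2: mem[0x18..0x1e] <- [af 13 39 07 87 68 a3]
D3: mem[0x00..0x07] <- [a3 6e 8d af 13 39 07 87]
D4: mem[0x1b..0x1f] <- [9b d2 af 13 39]
query mem[0x19]=0x13, mem[0x11]=0x87, mem[0x1c]=0xd2

MEM[0x19,0x11,0x1c] = 13 87 d2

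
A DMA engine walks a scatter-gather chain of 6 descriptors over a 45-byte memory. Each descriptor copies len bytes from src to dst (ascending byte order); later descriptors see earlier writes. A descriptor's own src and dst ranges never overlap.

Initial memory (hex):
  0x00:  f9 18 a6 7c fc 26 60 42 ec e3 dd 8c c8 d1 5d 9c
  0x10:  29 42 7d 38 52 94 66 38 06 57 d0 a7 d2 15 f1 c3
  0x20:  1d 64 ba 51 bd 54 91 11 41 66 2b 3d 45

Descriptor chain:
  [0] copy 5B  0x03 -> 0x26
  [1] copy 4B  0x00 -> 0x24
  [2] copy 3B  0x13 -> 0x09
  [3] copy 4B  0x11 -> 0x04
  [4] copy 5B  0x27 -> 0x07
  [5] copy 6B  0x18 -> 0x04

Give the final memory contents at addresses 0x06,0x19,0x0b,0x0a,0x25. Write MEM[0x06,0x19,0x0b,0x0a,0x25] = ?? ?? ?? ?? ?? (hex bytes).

MEM[0x06,0x19,0x0b,0x0a,0x25] = d0 57 3d 42 18

[0] 0x03->0x26 len=5 : 7c fc 26 60 42
[1] 0x00->0x24 len=4 : f9 18 a6 7c
[2] 0x13->0x09 len=3 : 38 52 94
[3] 0x11->0x04 len=4 : 42 7d 38 52
[4] 0x27->0x07 len=5 : 7c 26 60 42 3d
[5] 0x18->0x04 len=6 : 06 57 d0 a7 d2 15
query mem[0x06]=0xd0, mem[0x19]=0x57, mem[0x0b]=0x3d, mem[0x0a]=0x42, mem[0x25]=0x18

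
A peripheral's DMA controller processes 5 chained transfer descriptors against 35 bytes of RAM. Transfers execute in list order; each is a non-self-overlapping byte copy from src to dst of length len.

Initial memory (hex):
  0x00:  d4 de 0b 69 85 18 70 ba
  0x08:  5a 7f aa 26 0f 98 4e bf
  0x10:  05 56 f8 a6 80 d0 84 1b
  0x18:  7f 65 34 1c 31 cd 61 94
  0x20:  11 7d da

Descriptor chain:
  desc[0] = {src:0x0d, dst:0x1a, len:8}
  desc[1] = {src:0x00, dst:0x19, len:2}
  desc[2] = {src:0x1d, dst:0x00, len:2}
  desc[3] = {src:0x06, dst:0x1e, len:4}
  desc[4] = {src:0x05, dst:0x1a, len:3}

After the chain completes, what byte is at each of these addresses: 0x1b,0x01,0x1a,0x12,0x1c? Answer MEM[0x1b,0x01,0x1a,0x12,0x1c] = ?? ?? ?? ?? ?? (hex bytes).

#0 dst[0x1a+8] := {0x98,0x4e,0xbf,0x05,0x56,0xf8,0xa6,0x80}
#1 dst[0x19+2] := {0xd4,0xde}
#2 dst[0x00+2] := {0x05,0x56}
#3 dst[0x1e+4] := {0x70,0xba,0x5a,0x7f}
#4 dst[0x1a+3] := {0x18,0x70,0xba}
query mem[0x1b]=0x70, mem[0x01]=0x56, mem[0x1a]=0x18, mem[0x12]=0xf8, mem[0x1c]=0xba

MEM[0x1b,0x01,0x1a,0x12,0x1c] = 70 56 18 f8 ba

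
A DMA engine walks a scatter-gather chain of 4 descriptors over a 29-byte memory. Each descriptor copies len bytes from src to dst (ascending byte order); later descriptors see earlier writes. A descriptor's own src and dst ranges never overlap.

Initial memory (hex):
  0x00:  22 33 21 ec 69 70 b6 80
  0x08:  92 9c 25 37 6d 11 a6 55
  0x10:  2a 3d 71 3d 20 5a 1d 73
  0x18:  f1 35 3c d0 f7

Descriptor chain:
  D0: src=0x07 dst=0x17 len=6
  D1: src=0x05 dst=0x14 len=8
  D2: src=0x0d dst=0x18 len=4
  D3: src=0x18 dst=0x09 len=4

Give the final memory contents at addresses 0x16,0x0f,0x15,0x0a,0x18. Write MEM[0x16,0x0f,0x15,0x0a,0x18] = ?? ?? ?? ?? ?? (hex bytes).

  after D0: wrote 6B at 0x17 = 80929c25376d
  after D1: wrote 8B at 0x14 = 70b680929c25376d
  after D2: wrote 4B at 0x18 = 11a6552a
  after D3: wrote 4B at 0x09 = 11a6552a
query mem[0x16]=0x80, mem[0x0f]=0x55, mem[0x15]=0xb6, mem[0x0a]=0xa6, mem[0x18]=0x11

MEM[0x16,0x0f,0x15,0x0a,0x18] = 80 55 b6 a6 11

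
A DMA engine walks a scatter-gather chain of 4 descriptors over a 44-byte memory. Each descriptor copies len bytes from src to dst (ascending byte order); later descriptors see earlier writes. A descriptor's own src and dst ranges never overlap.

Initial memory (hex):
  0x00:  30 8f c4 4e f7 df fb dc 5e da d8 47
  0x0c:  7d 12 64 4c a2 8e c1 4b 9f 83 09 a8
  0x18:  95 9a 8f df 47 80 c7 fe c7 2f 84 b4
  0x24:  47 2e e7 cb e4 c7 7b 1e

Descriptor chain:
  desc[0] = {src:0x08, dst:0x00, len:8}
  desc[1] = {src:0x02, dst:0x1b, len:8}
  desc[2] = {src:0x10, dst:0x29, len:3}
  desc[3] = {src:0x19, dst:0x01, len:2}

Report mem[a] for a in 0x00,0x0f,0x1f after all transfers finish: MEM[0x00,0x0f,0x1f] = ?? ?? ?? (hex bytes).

  after D0: wrote 8B at 0x00 = 5edad8477d12644c
  after D1: wrote 8B at 0x1b = d8477d12644c5eda
  after D2: wrote 3B at 0x29 = a28ec1
  after D3: wrote 2B at 0x01 = 9a8f
query mem[0x00]=0x5e, mem[0x0f]=0x4c, mem[0x1f]=0x64

MEM[0x00,0x0f,0x1f] = 5e 4c 64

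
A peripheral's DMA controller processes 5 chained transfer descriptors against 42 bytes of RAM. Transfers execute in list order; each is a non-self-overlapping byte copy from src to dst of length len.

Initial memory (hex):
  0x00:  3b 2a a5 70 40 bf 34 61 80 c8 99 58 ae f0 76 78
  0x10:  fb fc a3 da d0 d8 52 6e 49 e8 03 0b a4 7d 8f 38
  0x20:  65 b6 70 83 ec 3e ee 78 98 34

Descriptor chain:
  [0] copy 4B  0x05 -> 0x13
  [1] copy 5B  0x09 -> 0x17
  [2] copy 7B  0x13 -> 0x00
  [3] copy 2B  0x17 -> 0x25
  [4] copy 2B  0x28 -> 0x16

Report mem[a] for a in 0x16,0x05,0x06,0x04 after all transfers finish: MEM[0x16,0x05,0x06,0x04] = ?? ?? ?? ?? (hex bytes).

#0 dst[0x13+4] := {0xbf,0x34,0x61,0x80}
#1 dst[0x17+5] := {0xc8,0x99,0x58,0xae,0xf0}
#2 dst[0x00+7] := {0xbf,0x34,0x61,0x80,0xc8,0x99,0x58}
#3 dst[0x25+2] := {0xc8,0x99}
#4 dst[0x16+2] := {0x98,0x34}
query mem[0x16]=0x98, mem[0x05]=0x99, mem[0x06]=0x58, mem[0x04]=0xc8

MEM[0x16,0x05,0x06,0x04] = 98 99 58 c8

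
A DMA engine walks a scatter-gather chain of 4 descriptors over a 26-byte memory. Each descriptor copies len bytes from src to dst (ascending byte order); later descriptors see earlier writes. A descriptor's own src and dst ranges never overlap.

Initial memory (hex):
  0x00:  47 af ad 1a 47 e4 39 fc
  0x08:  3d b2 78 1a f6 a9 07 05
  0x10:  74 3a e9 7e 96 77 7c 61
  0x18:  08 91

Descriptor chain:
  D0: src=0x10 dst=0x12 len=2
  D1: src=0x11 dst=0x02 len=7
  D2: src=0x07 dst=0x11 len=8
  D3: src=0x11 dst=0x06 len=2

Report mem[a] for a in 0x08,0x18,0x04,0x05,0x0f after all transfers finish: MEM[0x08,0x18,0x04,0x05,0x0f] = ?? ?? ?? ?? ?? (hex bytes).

MEM[0x08,0x18,0x04,0x05,0x0f] = 61 07 3a 96 05

#0 dst[0x12+2] := {0x74,0x3a}
#1 dst[0x02+7] := {0x3a,0x74,0x3a,0x96,0x77,0x7c,0x61}
#2 dst[0x11+8] := {0x7c,0x61,0xb2,0x78,0x1a,0xf6,0xa9,0x07}
#3 dst[0x06+2] := {0x7c,0x61}
query mem[0x08]=0x61, mem[0x18]=0x07, mem[0x04]=0x3a, mem[0x05]=0x96, mem[0x0f]=0x05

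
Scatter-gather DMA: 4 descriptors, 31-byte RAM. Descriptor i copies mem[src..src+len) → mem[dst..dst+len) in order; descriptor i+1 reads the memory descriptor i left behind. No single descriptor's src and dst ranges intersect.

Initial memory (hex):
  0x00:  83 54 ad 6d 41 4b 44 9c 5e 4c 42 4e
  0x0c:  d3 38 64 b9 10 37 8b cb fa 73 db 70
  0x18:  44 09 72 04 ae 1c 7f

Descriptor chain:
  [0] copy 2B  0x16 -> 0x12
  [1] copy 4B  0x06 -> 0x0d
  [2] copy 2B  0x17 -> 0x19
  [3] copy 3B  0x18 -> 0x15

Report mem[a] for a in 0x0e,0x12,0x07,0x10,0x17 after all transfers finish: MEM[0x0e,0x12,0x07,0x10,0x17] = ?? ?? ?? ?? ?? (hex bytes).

MEM[0x0e,0x12,0x07,0x10,0x17] = 9c db 9c 4c 44

#0 dst[0x12+2] := {0xdb,0x70}
#1 dst[0x0d+4] := {0x44,0x9c,0x5e,0x4c}
#2 dst[0x19+2] := {0x70,0x44}
#3 dst[0x15+3] := {0x44,0x70,0x44}
query mem[0x0e]=0x9c, mem[0x12]=0xdb, mem[0x07]=0x9c, mem[0x10]=0x4c, mem[0x17]=0x44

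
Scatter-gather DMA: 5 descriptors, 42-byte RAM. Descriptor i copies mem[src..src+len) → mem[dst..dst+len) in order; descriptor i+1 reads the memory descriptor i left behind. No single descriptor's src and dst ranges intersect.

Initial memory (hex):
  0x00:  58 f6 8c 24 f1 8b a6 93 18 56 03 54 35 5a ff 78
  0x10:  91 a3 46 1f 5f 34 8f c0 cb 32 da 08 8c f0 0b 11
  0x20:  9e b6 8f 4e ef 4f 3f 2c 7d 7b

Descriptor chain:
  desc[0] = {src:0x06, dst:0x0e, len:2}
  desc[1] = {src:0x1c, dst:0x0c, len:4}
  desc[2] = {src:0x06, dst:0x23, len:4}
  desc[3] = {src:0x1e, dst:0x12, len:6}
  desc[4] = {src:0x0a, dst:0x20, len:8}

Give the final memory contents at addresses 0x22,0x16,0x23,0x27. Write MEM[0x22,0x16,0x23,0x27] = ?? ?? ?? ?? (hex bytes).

#0 dst[0x0e+2] := {0xa6,0x93}
#1 dst[0x0c+4] := {0x8c,0xf0,0x0b,0x11}
#2 dst[0x23+4] := {0xa6,0x93,0x18,0x56}
#3 dst[0x12+6] := {0x0b,0x11,0x9e,0xb6,0x8f,0xa6}
#4 dst[0x20+8] := {0x03,0x54,0x8c,0xf0,0x0b,0x11,0x91,0xa3}
query mem[0x22]=0x8c, mem[0x16]=0x8f, mem[0x23]=0xf0, mem[0x27]=0xa3

MEM[0x22,0x16,0x23,0x27] = 8c 8f f0 a3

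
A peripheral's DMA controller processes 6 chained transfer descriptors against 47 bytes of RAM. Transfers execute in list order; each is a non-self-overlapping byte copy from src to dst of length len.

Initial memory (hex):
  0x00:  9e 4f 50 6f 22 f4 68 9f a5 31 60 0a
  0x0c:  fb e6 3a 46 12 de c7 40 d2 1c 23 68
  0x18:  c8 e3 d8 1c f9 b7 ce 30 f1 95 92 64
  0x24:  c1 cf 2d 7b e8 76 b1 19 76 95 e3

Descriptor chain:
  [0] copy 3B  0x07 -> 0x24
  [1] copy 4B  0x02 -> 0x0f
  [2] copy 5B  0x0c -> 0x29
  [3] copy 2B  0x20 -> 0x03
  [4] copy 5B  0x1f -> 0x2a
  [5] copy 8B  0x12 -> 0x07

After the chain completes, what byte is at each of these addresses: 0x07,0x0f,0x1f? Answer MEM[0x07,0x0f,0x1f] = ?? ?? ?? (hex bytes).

D0: mem[0x24..0x26] <- [9f a5 31]
D1: mem[0x0f..0x12] <- [50 6f 22 f4]
D2: mem[0x29..0x2d] <- [fb e6 3a 50 6f]
D3: mem[0x03..0x04] <- [f1 95]
D4: mem[0x2a..0x2e] <- [30 f1 95 92 64]
D5: mem[0x07..0x0e] <- [f4 40 d2 1c 23 68 c8 e3]
query mem[0x07]=0xf4, mem[0x0f]=0x50, mem[0x1f]=0x30

MEM[0x07,0x0f,0x1f] = f4 50 30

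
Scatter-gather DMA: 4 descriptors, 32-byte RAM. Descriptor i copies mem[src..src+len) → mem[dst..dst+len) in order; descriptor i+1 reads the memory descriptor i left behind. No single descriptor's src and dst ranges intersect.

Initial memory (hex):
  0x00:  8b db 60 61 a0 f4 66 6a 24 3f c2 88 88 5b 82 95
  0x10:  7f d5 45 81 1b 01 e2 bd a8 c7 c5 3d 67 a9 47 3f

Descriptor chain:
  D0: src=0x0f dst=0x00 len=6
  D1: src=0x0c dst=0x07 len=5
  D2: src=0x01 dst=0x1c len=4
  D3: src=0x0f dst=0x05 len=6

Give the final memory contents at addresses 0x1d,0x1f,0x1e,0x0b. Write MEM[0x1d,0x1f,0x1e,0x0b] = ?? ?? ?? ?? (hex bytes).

MEM[0x1d,0x1f,0x1e,0x0b] = d5 81 45 7f

#0 dst[0x00+6] := {0x95,0x7f,0xd5,0x45,0x81,0x1b}
#1 dst[0x07+5] := {0x88,0x5b,0x82,0x95,0x7f}
#2 dst[0x1c+4] := {0x7f,0xd5,0x45,0x81}
#3 dst[0x05+6] := {0x95,0x7f,0xd5,0x45,0x81,0x1b}
query mem[0x1d]=0xd5, mem[0x1f]=0x81, mem[0x1e]=0x45, mem[0x0b]=0x7f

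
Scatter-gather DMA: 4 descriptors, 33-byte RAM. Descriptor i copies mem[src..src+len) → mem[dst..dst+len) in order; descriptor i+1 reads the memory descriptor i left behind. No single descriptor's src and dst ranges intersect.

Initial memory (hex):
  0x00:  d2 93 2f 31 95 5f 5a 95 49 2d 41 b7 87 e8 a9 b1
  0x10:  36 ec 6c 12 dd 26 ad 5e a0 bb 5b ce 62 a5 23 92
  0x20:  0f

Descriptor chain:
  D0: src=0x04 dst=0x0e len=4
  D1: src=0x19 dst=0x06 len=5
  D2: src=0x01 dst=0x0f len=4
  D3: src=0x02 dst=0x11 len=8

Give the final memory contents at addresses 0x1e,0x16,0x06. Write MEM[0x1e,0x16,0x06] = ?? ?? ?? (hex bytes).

  after D0: wrote 4B at 0x0e = 955f5a95
  after D1: wrote 5B at 0x06 = bb5bce62a5
  after D2: wrote 4B at 0x0f = 932f3195
  after D3: wrote 8B at 0x11 = 2f31955fbb5bce62
query mem[0x1e]=0x23, mem[0x16]=0x5b, mem[0x06]=0xbb

MEM[0x1e,0x16,0x06] = 23 5b bb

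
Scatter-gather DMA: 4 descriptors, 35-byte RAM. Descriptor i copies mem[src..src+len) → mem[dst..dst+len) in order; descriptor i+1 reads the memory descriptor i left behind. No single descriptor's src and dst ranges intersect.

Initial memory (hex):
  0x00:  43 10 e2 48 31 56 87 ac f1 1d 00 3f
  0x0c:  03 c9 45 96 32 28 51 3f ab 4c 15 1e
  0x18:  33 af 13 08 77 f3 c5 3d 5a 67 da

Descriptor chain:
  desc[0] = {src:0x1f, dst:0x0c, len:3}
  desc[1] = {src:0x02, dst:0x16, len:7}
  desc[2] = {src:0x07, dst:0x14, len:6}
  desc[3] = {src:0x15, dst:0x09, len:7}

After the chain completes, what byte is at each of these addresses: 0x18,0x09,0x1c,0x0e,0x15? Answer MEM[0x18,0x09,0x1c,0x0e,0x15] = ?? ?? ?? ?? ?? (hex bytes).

D0: mem[0x0c..0x0e] <- [3d 5a 67]
D1: mem[0x16..0x1c] <- [e2 48 31 56 87 ac f1]
D2: mem[0x14..0x19] <- [ac f1 1d 00 3f 3d]
D3: mem[0x09..0x0f] <- [f1 1d 00 3f 3d 87 ac]
query mem[0x18]=0x3f, mem[0x09]=0xf1, mem[0x1c]=0xf1, mem[0x0e]=0x87, mem[0x15]=0xf1

MEM[0x18,0x09,0x1c,0x0e,0x15] = 3f f1 f1 87 f1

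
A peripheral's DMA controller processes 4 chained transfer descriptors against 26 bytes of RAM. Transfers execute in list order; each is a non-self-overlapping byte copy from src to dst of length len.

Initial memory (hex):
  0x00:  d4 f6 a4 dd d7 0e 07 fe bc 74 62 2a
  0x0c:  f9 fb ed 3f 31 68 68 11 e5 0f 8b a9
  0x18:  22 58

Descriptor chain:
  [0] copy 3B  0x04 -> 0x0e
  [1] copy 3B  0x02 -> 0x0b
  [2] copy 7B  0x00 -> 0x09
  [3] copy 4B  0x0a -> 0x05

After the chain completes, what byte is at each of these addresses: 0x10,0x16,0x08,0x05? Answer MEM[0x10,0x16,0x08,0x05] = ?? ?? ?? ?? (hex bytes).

MEM[0x10,0x16,0x08,0x05] = 07 8b d7 f6

[0] 0x04->0x0e len=3 : d7 0e 07
[1] 0x02->0x0b len=3 : a4 dd d7
[2] 0x00->0x09 len=7 : d4 f6 a4 dd d7 0e 07
[3] 0x0a->0x05 len=4 : f6 a4 dd d7
query mem[0x10]=0x07, mem[0x16]=0x8b, mem[0x08]=0xd7, mem[0x05]=0xf6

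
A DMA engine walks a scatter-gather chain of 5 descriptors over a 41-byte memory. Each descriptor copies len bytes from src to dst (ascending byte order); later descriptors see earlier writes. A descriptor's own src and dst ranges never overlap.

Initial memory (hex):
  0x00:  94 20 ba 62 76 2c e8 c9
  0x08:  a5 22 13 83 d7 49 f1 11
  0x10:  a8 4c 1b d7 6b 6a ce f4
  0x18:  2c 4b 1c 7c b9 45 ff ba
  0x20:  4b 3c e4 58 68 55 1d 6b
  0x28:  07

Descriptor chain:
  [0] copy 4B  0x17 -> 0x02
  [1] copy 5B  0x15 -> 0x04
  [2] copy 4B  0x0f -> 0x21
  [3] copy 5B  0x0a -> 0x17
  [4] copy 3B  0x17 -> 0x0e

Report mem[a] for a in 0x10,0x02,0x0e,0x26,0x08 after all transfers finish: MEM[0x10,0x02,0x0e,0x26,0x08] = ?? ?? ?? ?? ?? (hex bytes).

D0: mem[0x02..0x05] <- [f4 2c 4b 1c]
D1: mem[0x04..0x08] <- [6a ce f4 2c 4b]
D2: mem[0x21..0x24] <- [11 a8 4c 1b]
D3: mem[0x17..0x1b] <- [13 83 d7 49 f1]
D4: mem[0x0e..0x10] <- [13 83 d7]
query mem[0x10]=0xd7, mem[0x02]=0xf4, mem[0x0e]=0x13, mem[0x26]=0x1d, mem[0x08]=0x4b

MEM[0x10,0x02,0x0e,0x26,0x08] = d7 f4 13 1d 4b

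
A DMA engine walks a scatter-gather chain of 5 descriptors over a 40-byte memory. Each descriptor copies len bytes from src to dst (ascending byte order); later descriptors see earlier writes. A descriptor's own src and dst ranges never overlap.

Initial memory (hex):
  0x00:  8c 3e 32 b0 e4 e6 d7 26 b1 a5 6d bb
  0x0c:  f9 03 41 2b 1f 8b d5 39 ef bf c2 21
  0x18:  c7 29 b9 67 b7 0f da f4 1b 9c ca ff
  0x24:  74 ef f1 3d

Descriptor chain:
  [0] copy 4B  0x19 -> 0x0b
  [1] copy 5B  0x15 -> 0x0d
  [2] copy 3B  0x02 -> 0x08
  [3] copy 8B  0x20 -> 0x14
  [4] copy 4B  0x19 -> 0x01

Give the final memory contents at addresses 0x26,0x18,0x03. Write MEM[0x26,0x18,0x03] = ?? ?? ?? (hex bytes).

MEM[0x26,0x18,0x03] = f1 74 3d

#0 dst[0x0b+4] := {0x29,0xb9,0x67,0xb7}
#1 dst[0x0d+5] := {0xbf,0xc2,0x21,0xc7,0x29}
#2 dst[0x08+3] := {0x32,0xb0,0xe4}
#3 dst[0x14+8] := {0x1b,0x9c,0xca,0xff,0x74,0xef,0xf1,0x3d}
#4 dst[0x01+4] := {0xef,0xf1,0x3d,0xb7}
query mem[0x26]=0xf1, mem[0x18]=0x74, mem[0x03]=0x3d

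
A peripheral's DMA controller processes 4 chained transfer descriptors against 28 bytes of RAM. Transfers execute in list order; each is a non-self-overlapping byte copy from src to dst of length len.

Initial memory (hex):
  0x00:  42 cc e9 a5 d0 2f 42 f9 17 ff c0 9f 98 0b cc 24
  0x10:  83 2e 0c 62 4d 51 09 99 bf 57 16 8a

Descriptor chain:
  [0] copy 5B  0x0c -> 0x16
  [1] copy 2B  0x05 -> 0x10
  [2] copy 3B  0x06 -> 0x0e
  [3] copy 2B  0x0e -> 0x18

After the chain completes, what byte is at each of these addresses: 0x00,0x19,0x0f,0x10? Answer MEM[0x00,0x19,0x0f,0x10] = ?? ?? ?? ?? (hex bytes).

MEM[0x00,0x19,0x0f,0x10] = 42 f9 f9 17

  after D0: wrote 5B at 0x16 = 980bcc2483
  after D1: wrote 2B at 0x10 = 2f42
  after D2: wrote 3B at 0x0e = 42f917
  after D3: wrote 2B at 0x18 = 42f9
query mem[0x00]=0x42, mem[0x19]=0xf9, mem[0x0f]=0xf9, mem[0x10]=0x17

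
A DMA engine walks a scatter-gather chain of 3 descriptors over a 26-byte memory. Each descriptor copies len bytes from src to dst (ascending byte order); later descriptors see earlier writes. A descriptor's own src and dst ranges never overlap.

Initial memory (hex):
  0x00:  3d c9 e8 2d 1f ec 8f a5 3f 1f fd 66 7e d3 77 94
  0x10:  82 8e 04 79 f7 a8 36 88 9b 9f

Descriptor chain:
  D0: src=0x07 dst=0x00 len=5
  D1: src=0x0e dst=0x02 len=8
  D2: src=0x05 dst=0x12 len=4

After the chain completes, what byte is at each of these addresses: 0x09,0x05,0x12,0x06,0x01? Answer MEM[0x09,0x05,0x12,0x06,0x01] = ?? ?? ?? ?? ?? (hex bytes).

#0 dst[0x00+5] := {0xa5,0x3f,0x1f,0xfd,0x66}
#1 dst[0x02+8] := {0x77,0x94,0x82,0x8e,0x04,0x79,0xf7,0xa8}
#2 dst[0x12+4] := {0x8e,0x04,0x79,0xf7}
query mem[0x09]=0xa8, mem[0x05]=0x8e, mem[0x12]=0x8e, mem[0x06]=0x04, mem[0x01]=0x3f

MEM[0x09,0x05,0x12,0x06,0x01] = a8 8e 8e 04 3f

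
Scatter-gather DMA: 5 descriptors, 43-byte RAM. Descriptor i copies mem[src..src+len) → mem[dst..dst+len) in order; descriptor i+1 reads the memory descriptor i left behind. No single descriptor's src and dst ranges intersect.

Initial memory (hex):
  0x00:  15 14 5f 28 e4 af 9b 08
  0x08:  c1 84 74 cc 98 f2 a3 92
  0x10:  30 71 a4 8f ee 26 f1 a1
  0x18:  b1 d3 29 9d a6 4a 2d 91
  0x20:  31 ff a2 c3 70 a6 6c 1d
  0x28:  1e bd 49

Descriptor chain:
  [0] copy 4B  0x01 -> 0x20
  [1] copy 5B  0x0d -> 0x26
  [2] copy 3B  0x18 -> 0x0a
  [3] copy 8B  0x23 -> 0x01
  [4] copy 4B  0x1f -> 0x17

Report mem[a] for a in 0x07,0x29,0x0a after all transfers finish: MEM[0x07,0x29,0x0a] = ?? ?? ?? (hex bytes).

[0] 0x01->0x20 len=4 : 14 5f 28 e4
[1] 0x0d->0x26 len=5 : f2 a3 92 30 71
[2] 0x18->0x0a len=3 : b1 d3 29
[3] 0x23->0x01 len=8 : e4 70 a6 f2 a3 92 30 71
[4] 0x1f->0x17 len=4 : 91 14 5f 28
query mem[0x07]=0x30, mem[0x29]=0x30, mem[0x0a]=0xb1

MEM[0x07,0x29,0x0a] = 30 30 b1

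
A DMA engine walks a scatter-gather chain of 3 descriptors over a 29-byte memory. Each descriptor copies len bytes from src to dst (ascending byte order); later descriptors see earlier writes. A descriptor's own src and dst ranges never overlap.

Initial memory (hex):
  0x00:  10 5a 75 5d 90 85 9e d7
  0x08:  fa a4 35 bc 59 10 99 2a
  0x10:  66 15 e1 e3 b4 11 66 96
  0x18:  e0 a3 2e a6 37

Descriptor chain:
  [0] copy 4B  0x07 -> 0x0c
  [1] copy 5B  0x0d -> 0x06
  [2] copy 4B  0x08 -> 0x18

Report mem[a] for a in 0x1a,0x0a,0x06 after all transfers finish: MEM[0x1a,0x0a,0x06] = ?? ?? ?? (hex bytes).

MEM[0x1a,0x0a,0x06] = 15 15 fa

D0: mem[0x0c..0x0f] <- [d7 fa a4 35]
D1: mem[0x06..0x0a] <- [fa a4 35 66 15]
D2: mem[0x18..0x1b] <- [35 66 15 bc]
query mem[0x1a]=0x15, mem[0x0a]=0x15, mem[0x06]=0xfa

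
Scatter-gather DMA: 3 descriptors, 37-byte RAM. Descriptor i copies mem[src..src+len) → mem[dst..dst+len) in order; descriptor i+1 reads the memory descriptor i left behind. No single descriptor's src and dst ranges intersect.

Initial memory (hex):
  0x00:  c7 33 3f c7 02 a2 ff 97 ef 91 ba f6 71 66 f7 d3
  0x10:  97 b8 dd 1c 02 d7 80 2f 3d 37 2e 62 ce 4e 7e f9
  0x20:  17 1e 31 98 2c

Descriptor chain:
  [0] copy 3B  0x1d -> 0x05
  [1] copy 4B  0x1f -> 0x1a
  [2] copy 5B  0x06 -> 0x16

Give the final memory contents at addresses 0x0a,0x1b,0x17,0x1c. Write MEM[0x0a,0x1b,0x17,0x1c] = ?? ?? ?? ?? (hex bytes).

MEM[0x0a,0x1b,0x17,0x1c] = ba 17 f9 1e

  after D0: wrote 3B at 0x05 = 4e7ef9
  after D1: wrote 4B at 0x1a = f9171e31
  after D2: wrote 5B at 0x16 = 7ef9ef91ba
query mem[0x0a]=0xba, mem[0x1b]=0x17, mem[0x17]=0xf9, mem[0x1c]=0x1e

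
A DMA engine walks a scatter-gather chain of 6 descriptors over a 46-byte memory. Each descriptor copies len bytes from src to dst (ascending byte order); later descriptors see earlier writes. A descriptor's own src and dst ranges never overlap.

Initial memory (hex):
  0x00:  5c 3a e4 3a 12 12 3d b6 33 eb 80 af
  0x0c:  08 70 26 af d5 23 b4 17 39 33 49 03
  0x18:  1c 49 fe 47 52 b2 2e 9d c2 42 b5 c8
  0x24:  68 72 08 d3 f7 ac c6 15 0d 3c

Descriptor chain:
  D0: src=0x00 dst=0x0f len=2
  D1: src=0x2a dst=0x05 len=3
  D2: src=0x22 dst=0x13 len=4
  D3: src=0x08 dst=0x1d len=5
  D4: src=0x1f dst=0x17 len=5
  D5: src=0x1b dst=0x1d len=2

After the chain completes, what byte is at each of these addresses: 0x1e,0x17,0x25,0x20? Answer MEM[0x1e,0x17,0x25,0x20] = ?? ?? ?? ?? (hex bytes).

MEM[0x1e,0x17,0x25,0x20] = 52 80 72 af

#0 dst[0x0f+2] := {0x5c,0x3a}
#1 dst[0x05+3] := {0xc6,0x15,0x0d}
#2 dst[0x13+4] := {0xb5,0xc8,0x68,0x72}
#3 dst[0x1d+5] := {0x33,0xeb,0x80,0xaf,0x08}
#4 dst[0x17+5] := {0x80,0xaf,0x08,0xb5,0xc8}
#5 dst[0x1d+2] := {0xc8,0x52}
query mem[0x1e]=0x52, mem[0x17]=0x80, mem[0x25]=0x72, mem[0x20]=0xaf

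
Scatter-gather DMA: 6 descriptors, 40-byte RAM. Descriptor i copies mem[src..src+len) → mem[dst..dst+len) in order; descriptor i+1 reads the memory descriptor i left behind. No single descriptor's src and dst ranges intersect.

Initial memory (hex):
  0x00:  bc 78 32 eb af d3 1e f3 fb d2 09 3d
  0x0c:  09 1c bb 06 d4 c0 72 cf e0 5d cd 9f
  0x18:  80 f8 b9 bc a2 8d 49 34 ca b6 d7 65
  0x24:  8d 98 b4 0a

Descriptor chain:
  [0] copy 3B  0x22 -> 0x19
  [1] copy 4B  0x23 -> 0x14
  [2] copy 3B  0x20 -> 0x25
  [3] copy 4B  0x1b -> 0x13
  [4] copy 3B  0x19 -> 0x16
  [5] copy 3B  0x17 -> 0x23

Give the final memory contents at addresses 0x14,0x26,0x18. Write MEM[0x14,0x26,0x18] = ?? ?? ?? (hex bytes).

[0] 0x22->0x19 len=3 : d7 65 8d
[1] 0x23->0x14 len=4 : 65 8d 98 b4
[2] 0x20->0x25 len=3 : ca b6 d7
[3] 0x1b->0x13 len=4 : 8d a2 8d 49
[4] 0x19->0x16 len=3 : d7 65 8d
[5] 0x17->0x23 len=3 : 65 8d d7
query mem[0x14]=0xa2, mem[0x26]=0xb6, mem[0x18]=0x8d

MEM[0x14,0x26,0x18] = a2 b6 8d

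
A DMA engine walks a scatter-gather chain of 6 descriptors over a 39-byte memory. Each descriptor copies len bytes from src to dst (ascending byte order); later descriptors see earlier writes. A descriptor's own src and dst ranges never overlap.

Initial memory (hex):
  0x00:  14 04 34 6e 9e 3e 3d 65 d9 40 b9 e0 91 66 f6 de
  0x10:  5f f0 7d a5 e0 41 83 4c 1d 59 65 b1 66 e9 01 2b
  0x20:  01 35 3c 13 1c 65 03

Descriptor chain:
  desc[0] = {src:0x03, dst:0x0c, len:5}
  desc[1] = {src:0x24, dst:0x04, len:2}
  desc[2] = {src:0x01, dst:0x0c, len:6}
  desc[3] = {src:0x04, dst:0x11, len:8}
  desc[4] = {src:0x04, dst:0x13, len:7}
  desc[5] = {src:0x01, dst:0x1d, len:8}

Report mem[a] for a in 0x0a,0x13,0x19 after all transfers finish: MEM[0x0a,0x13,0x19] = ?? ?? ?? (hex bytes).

MEM[0x0a,0x13,0x19] = b9 1c b9

  after D0: wrote 5B at 0x0c = 6e9e3e3d65
  after D1: wrote 2B at 0x04 = 1c65
  after D2: wrote 6B at 0x0c = 04346e1c653d
  after D3: wrote 8B at 0x11 = 1c653d65d940b9e0
  after D4: wrote 7B at 0x13 = 1c653d65d940b9
  after D5: wrote 8B at 0x1d = 04346e1c653d65d9
query mem[0x0a]=0xb9, mem[0x13]=0x1c, mem[0x19]=0xb9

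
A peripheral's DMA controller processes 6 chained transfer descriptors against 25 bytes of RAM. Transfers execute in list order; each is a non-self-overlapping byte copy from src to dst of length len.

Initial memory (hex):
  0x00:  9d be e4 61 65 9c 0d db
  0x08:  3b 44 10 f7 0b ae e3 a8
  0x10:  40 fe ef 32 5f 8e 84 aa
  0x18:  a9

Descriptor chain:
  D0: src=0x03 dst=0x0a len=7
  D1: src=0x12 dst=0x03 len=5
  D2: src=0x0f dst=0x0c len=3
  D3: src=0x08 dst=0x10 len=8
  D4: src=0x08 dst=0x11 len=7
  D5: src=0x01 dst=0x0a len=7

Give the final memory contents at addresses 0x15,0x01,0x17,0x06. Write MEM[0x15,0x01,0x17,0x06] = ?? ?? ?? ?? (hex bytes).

[0] 0x03->0x0a len=7 : 61 65 9c 0d db 3b 44
[1] 0x12->0x03 len=5 : ef 32 5f 8e 84
[2] 0x0f->0x0c len=3 : 3b 44 fe
[3] 0x08->0x10 len=8 : 3b 44 61 65 3b 44 fe 3b
[4] 0x08->0x11 len=7 : 3b 44 61 65 3b 44 fe
[5] 0x01->0x0a len=7 : be e4 ef 32 5f 8e 84
query mem[0x15]=0x3b, mem[0x01]=0xbe, mem[0x17]=0xfe, mem[0x06]=0x8e

MEM[0x15,0x01,0x17,0x06] = 3b be fe 8e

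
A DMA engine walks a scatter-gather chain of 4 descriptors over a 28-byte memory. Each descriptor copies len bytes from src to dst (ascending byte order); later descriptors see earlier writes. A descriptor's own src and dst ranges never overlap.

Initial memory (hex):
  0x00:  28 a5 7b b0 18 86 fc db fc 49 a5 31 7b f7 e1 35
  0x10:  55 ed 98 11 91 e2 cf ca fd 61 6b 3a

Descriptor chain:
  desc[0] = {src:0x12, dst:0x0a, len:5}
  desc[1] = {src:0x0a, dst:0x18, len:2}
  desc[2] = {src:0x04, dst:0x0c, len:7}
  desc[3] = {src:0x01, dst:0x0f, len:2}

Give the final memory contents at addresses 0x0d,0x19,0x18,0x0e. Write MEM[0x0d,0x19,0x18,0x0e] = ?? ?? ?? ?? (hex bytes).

[0] 0x12->0x0a len=5 : 98 11 91 e2 cf
[1] 0x0a->0x18 len=2 : 98 11
[2] 0x04->0x0c len=7 : 18 86 fc db fc 49 98
[3] 0x01->0x0f len=2 : a5 7b
query mem[0x0d]=0x86, mem[0x19]=0x11, mem[0x18]=0x98, mem[0x0e]=0xfc

MEM[0x0d,0x19,0x18,0x0e] = 86 11 98 fc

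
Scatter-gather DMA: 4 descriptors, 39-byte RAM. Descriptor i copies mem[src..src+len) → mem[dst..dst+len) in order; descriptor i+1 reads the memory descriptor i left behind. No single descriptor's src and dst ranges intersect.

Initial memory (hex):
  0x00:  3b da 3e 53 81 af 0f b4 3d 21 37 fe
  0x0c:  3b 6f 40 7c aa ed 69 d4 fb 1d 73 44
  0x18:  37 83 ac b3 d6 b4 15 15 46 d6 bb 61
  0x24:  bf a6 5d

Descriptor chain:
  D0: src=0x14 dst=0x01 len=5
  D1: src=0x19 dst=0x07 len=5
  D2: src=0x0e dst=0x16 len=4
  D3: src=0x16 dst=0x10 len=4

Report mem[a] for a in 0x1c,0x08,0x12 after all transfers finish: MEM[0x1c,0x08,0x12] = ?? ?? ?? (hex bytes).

MEM[0x1c,0x08,0x12] = d6 ac aa

[0] 0x14->0x01 len=5 : fb 1d 73 44 37
[1] 0x19->0x07 len=5 : 83 ac b3 d6 b4
[2] 0x0e->0x16 len=4 : 40 7c aa ed
[3] 0x16->0x10 len=4 : 40 7c aa ed
query mem[0x1c]=0xd6, mem[0x08]=0xac, mem[0x12]=0xaa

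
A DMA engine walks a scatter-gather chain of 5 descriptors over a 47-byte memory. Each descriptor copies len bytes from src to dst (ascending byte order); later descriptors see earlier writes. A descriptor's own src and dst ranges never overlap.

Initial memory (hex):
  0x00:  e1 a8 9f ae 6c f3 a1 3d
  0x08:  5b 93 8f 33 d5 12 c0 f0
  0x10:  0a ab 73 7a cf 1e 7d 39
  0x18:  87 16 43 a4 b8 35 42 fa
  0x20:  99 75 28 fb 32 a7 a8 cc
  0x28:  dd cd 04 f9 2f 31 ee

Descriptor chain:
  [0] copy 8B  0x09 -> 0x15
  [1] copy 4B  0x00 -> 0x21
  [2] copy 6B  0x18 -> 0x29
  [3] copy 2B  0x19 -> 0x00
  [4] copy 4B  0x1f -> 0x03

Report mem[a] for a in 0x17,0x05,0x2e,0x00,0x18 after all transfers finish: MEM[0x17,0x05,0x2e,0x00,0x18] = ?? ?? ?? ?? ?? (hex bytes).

MEM[0x17,0x05,0x2e,0x00,0x18] = 33 e1 35 12 d5

[0] 0x09->0x15 len=8 : 93 8f 33 d5 12 c0 f0 0a
[1] 0x00->0x21 len=4 : e1 a8 9f ae
[2] 0x18->0x29 len=6 : d5 12 c0 f0 0a 35
[3] 0x19->0x00 len=2 : 12 c0
[4] 0x1f->0x03 len=4 : fa 99 e1 a8
query mem[0x17]=0x33, mem[0x05]=0xe1, mem[0x2e]=0x35, mem[0x00]=0x12, mem[0x18]=0xd5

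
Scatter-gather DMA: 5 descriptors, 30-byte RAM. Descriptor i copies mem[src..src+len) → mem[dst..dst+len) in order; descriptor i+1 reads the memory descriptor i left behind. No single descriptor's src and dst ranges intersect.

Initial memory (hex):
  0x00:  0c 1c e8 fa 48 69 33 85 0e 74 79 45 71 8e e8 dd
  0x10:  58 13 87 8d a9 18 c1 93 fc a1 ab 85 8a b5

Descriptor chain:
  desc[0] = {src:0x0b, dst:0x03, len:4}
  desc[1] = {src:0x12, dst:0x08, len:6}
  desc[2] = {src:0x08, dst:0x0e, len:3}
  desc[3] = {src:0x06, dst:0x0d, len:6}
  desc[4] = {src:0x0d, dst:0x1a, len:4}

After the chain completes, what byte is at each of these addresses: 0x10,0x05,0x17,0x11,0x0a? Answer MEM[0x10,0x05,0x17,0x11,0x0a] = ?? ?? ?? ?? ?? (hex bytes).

  after D0: wrote 4B at 0x03 = 45718ee8
  after D1: wrote 6B at 0x08 = 878da918c193
  after D2: wrote 3B at 0x0e = 878da9
  after D3: wrote 6B at 0x0d = e885878da918
  after D4: wrote 4B at 0x1a = e885878d
query mem[0x10]=0x8d, mem[0x05]=0x8e, mem[0x17]=0x93, mem[0x11]=0xa9, mem[0x0a]=0xa9

MEM[0x10,0x05,0x17,0x11,0x0a] = 8d 8e 93 a9 a9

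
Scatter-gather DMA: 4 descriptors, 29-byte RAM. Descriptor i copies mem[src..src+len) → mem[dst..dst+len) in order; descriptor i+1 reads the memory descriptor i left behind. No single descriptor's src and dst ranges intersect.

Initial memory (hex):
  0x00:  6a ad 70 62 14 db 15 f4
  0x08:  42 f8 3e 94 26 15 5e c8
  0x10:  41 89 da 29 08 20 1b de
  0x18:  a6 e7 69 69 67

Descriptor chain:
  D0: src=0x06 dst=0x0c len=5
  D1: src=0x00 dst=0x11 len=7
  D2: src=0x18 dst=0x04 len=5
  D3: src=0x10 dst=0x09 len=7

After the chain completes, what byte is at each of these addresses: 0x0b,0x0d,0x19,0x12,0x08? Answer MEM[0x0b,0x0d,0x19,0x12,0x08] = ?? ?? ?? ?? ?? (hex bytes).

D0: mem[0x0c..0x10] <- [15 f4 42 f8 3e]
D1: mem[0x11..0x17] <- [6a ad 70 62 14 db 15]
D2: mem[0x04..0x08] <- [a6 e7 69 69 67]
D3: mem[0x09..0x0f] <- [3e 6a ad 70 62 14 db]
query mem[0x0b]=0xad, mem[0x0d]=0x62, mem[0x19]=0xe7, mem[0x12]=0xad, mem[0x08]=0x67

MEM[0x0b,0x0d,0x19,0x12,0x08] = ad 62 e7 ad 67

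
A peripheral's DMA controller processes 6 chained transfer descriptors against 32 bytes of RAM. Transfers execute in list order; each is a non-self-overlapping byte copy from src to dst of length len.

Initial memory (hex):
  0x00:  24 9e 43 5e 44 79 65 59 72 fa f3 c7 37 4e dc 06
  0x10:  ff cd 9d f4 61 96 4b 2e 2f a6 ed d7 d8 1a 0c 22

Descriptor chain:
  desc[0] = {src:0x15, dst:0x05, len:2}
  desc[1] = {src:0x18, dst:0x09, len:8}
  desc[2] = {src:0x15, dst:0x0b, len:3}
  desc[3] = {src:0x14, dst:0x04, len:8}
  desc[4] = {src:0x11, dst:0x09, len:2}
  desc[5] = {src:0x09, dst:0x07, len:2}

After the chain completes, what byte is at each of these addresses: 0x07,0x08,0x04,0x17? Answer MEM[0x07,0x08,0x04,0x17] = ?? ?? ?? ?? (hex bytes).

[0] 0x15->0x05 len=2 : 96 4b
[1] 0x18->0x09 len=8 : 2f a6 ed d7 d8 1a 0c 22
[2] 0x15->0x0b len=3 : 96 4b 2e
[3] 0x14->0x04 len=8 : 61 96 4b 2e 2f a6 ed d7
[4] 0x11->0x09 len=2 : cd 9d
[5] 0x09->0x07 len=2 : cd 9d
query mem[0x07]=0xcd, mem[0x08]=0x9d, mem[0x04]=0x61, mem[0x17]=0x2e

MEM[0x07,0x08,0x04,0x17] = cd 9d 61 2e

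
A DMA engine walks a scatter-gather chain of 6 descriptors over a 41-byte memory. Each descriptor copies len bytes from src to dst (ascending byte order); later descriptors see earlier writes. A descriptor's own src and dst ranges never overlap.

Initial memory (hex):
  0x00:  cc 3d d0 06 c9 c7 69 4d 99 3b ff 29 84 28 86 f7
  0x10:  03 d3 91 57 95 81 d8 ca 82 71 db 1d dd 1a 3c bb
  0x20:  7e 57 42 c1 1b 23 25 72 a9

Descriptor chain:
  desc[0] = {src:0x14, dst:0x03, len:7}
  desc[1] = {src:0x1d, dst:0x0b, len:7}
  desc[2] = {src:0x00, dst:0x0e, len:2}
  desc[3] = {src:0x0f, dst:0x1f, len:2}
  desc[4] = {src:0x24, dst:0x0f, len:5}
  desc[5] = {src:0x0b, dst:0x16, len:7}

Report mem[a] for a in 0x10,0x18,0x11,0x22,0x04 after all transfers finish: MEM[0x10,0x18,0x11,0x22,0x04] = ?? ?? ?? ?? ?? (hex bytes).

D0: mem[0x03..0x09] <- [95 81 d8 ca 82 71 db]
D1: mem[0x0b..0x11] <- [1a 3c bb 7e 57 42 c1]
D2: mem[0x0e..0x0f] <- [cc 3d]
D3: mem[0x1f..0x20] <- [3d 42]
D4: mem[0x0f..0x13] <- [1b 23 25 72 a9]
D5: mem[0x16..0x1c] <- [1a 3c bb cc 1b 23 25]
query mem[0x10]=0x23, mem[0x18]=0xbb, mem[0x11]=0x25, mem[0x22]=0x42, mem[0x04]=0x81

MEM[0x10,0x18,0x11,0x22,0x04] = 23 bb 25 42 81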